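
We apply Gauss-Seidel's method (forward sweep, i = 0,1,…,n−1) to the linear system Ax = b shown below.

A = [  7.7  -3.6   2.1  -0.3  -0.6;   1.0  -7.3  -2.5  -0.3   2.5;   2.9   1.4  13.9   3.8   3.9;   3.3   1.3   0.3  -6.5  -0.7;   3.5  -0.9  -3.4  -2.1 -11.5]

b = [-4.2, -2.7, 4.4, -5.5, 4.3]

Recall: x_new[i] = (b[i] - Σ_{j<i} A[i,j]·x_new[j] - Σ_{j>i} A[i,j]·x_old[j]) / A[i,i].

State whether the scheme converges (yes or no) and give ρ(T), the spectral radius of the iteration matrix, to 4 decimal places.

Let D = diag(7.7, -7.3, 13.9, -6.5, -11.5); L, U the strict triangles.
GS T = -(D+L)⁻¹U: row 0 first, T[0,4] = -(-0.6)/(7.7) = +0.0779; later rows by forward substitution.
  T[0,:] = [+0.0000 +0.4675 -0.2727 +0.0390 +0.0779]
  T[1,:] = [+0.0000 +0.0640 -0.3798 -0.0358 +0.3531]
  T[2,:] = [+0.0000 -0.1040 +0.0952 -0.2779 -0.3324]
  T[3,:] = [+0.0000 +0.2454 -0.2100 -0.0002 -0.0128]
  T[4,:] = [+0.0000 +0.1232 -0.0431 +0.0969 +0.0967]
eigenvalue magnitudes: 0.5835, 0.2798, 0.2798, 0.0314, 0.0000.
ρ = 0.5835; 0.5835 < 1 ⇒ converges.

yes, ρ = 0.5835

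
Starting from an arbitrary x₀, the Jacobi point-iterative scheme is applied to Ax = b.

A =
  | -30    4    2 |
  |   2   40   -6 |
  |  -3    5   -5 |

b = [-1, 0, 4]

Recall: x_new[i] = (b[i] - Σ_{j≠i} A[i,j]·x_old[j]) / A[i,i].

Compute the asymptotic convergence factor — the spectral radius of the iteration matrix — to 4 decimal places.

0.3792

Split A = D + L + U, D = diag(-30, 40, -5).
Jacobi T = -D⁻¹(L+U): T[1,0] = -(2)/(40) = -0.0500; T[1,1] = 0.
  T[0,:] = [+0.0000 +0.1333 +0.0667]
  T[1,:] = [-0.0500 +0.0000 +0.1500]
  T[2,:] = [-0.6000 +1.0000 +0.0000]
eigenvalue magnitudes: 0.3792, 0.2011, 0.2011.
ρ(T) = max|λ| = 0.3792; 0.3792 < 1, so it converges for any x₀.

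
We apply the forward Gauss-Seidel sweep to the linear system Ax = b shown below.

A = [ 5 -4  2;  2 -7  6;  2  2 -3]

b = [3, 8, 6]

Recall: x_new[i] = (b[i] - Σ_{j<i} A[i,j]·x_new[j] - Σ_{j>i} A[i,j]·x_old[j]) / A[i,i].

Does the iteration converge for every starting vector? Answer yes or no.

yes

Write A = D+L+U with D = diag(5, -7, -3).
GS T = -(D+L)⁻¹U: row 0 first, T[0,2] = -(2)/(5) = -0.4000; later rows by forward substitution.
  T[0,:] = [+0.0000 +0.8000 -0.4000]
  T[1,:] = [+0.0000 +0.2286 +0.7429]
  T[2,:] = [+0.0000 +0.6857 +0.2286]
|λ(T)| sorted: 0.9423, 0.4851, 0.0000.
spectral radius ρ = 0.9423; 0.9423 < 1, so it converges for any x₀.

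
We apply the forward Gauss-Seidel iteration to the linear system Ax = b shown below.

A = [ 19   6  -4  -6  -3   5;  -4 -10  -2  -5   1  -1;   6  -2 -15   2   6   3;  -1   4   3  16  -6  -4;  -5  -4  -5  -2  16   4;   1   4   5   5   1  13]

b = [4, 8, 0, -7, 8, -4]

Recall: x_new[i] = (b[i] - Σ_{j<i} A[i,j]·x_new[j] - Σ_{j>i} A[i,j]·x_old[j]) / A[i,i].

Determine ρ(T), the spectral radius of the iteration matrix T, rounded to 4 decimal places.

0.6508

Let D = diag(19, -10, -15, 16, 16, 13); L, U the strict triangles.
T_GS = -(D+L)⁻¹U: row 0 first, T[0,5] = -(5)/(19) = -0.2632; later rows by forward substitution.
  T[0,:] = [+0.0000  -0.3158  +0.2105  +0.3158  +0.1579  -0.2632]
  T[1,:] = [+0.0000  +0.1263  -0.2842  -0.6263  +0.0368  +0.0053]
  T[2,:] = [+0.0000  -0.1432  +0.1221  +0.3432  +0.4582  +0.0940]
  T[3,:] = [+0.0000  -0.0245  +0.0613  +0.1120  +0.2897  +0.2146]
  T[4,:] = [+0.0000  -0.1149  +0.0406  +0.0633  +0.2380  -0.2747]
  T[5,:] = [+0.0000  +0.0587  -0.0024  -0.0115  -0.3295  -0.0790]
eigenvalue magnitudes: 0.6508, 0.2669, 0.1045, 0.1045, 0.0320, 0.0000.
spectral radius ρ = 0.6508; 0.6508 < 1, so it converges for any x₀.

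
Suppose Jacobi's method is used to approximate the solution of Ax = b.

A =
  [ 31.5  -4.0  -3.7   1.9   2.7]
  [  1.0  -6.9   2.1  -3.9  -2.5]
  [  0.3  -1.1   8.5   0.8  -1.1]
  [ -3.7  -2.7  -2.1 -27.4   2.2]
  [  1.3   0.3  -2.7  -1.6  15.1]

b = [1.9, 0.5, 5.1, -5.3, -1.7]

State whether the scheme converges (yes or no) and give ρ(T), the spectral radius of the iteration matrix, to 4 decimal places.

yes, ρ = 0.4443

Write A = D+L+U with D = diag(31.5, -6.9, 8.5, -27.4, 15.1).
Jacobi T = -D⁻¹(L+U): T[3,4] = -(2.2)/(-27.4) = +0.0803; T[3,3] = 0.
  T[0,:] = [+0.0000  +0.1270  +0.1175  -0.0603  -0.0857]
  T[1,:] = [+0.1449  +0.0000  +0.3043  -0.5652  -0.3623]
  T[2,:] = [-0.0353  +0.1294  +0.0000  -0.0941  +0.1294]
  T[3,:] = [-0.1350  -0.0985  -0.0766  +0.0000  +0.0803]
  T[4,:] = [-0.0861  -0.0199  +0.1788  +0.1060  +0.0000]
moduli |λ_i(T)| = 0.4443, 0.3196, 0.1537, 0.1537, 0.1398.
spectral radius ρ = 0.4443; 0.4443 < 1: convergent.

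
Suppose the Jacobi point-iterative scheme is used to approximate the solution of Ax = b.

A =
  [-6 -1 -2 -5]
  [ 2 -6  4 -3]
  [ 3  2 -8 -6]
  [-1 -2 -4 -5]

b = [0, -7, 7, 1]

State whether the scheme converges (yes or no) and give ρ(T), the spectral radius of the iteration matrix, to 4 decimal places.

Diagonal D = diag(-6, -6, -8, -5); L, U strict lower/upper.
T_J = -D⁻¹(L+U): T[3,1] = -(-2)/(-5) = -0.4000; T[3,3] = 0.
  T[0,:] = [+0.0000 -0.1667 -0.3333 -0.8333]
  T[1,:] = [+0.3333 +0.0000 +0.6667 -0.5000]
  T[2,:] = [+0.3750 +0.2500 +0.0000 -0.7500]
  T[3,:] = [-0.2000 -0.4000 -0.8000 +0.0000]
moduli |λ_i(T)| = 1.2035, 0.4896, 0.3823, 0.3823.
ρ = 1.2035; 1.2035 > 1: divergent.

no, ρ = 1.2035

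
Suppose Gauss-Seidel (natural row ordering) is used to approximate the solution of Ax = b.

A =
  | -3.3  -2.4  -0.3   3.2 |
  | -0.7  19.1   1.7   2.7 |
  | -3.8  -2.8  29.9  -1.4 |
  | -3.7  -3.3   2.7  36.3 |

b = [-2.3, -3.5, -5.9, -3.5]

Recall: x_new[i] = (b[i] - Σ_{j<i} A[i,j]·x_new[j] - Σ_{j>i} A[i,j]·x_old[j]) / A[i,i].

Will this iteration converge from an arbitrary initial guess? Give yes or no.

Write A = D+L+U with D = diag(-3.3, 19.1, 29.9, 36.3).
T_GS = -(D+L)⁻¹U: row 0 first, T[0,1] = -(-2.4)/(-3.3) = -0.7273; later rows by forward substitution.
  T[0,:] = [+0.0000 -0.7273 -0.0909 +0.9697]
  T[1,:] = [+0.0000 -0.0267 -0.0923 -0.1058]
  T[2,:] = [+0.0000 -0.0949 -0.0202 +0.1602]
  T[3,:] = [+0.0000 -0.0695 -0.0162 +0.0773]
moduli |λ_i(T)| = 0.1526, 0.1024, 0.0198, 0.0000.
ρ(T) = max|λ| = 0.1526; 0.1526 < 1: convergent.

yes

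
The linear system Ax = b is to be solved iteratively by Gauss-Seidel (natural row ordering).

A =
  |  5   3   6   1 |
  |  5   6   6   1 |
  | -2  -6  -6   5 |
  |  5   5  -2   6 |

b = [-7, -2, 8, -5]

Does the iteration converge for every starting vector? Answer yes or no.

Write A = D+L+U with D = diag(5, 6, -6, 6).
Gauss-Seidel: T = -(D+L)⁻¹U, row 0 first, T[0,3] = -(1)/(5) = -0.2000; later rows by forward substitution.
  T[0,:] = [+0.0000  -0.6000  -1.2000  -0.2000]
  T[1,:] = [+0.0000  +0.5000  +0.0000  +0.0000]
  T[2,:] = [+0.0000  -0.3000  +0.4000  +0.9000]
  T[3,:] = [+0.0000  -0.0167  +1.1333  +0.4667]
|roots of det(T-λI)|: 1.4438, 0.5772, 0.5000, 0.0000.
ρ(T) = max|λ| = 1.4438; 1.4438 > 1: divergent.

no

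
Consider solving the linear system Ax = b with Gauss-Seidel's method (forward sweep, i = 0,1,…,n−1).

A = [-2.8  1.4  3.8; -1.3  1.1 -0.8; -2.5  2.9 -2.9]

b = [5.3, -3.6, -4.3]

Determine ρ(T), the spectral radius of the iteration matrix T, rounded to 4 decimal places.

Split A = D + L + U, D = diag(-2.8, 1.1, -2.9).
Gauss-Seidel: T = -(D+L)⁻¹U, row 0 first, T[0,1] = -(1.4)/(-2.8) = +0.5000; later rows by forward substitution.
  T[0,:] = [+0.0000  +0.5000  +1.3571]
  T[1,:] = [+0.0000  +0.5909  +2.3312]
  T[2,:] = [+0.0000  +0.1599  +1.1612]
|eigenvalues of T|: 1.5499, 0.2023, 0.0000.
ρ = 1.5499; 1.5499 > 1: divergent.

1.5499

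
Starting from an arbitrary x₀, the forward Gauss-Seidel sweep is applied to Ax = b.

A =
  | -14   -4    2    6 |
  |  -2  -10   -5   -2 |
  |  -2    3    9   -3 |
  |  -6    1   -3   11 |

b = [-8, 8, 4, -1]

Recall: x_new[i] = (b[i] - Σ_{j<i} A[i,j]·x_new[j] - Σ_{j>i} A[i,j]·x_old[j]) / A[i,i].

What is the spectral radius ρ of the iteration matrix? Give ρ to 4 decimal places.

0.7998

A = D + L + U where D = diag(-14, -10, 9, 11).
Gauss-Seidel: T = -(D+L)⁻¹U, row 0 first, T[0,1] = -(-4)/(-14) = -0.2857; later rows by forward substitution.
  T[0,:] = [+0.0000  -0.2857  +0.1429  +0.4286]
  T[1,:] = [+0.0000  +0.0571  -0.5286  -0.2857]
  T[2,:] = [+0.0000  -0.0825  +0.2079  +0.5238]
  T[3,:] = [+0.0000  -0.1835  +0.1827  +0.4026]
|roots of det(T-λI)|: 0.7998, 0.1802, 0.1802, 0.0000.
ρ(T) = max|λ| = 0.7998; 0.7998 < 1: convergent.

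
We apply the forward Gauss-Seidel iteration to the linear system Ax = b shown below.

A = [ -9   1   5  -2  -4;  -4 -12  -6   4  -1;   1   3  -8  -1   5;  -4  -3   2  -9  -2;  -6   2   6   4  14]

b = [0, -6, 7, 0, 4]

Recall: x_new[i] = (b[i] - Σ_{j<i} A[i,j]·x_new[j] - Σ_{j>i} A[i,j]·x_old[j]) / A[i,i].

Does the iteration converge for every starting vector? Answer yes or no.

yes

Write A = D+L+U with D = diag(-9, -12, -8, -9, 14).
Gauss-Seidel: T = -(D+L)⁻¹U, row 0 first, T[0,4] = -(-4)/(-9) = -0.4444; later rows by forward substitution.
  T[0,:] = [+0.0000  +0.1111  +0.5556  -0.2222  -0.4444]
  T[1,:] = [+0.0000  -0.0370  -0.6852  +0.4074  +0.0648]
  T[2,:] = [+0.0000  +0.0000  -0.1875  +0.0000  +0.5938]
  T[3,:] = [+0.0000  -0.0370  -0.0602  -0.0370  +0.0856]
  T[4,:] = [+0.0000  +0.0635  +0.4335  -0.1429  -0.4787]
eigenvalue magnitudes: 0.8712, 0.1589, 0.1589, 0.0301, 0.0000.
ρ = 0.8712; 0.8712 < 1: convergent.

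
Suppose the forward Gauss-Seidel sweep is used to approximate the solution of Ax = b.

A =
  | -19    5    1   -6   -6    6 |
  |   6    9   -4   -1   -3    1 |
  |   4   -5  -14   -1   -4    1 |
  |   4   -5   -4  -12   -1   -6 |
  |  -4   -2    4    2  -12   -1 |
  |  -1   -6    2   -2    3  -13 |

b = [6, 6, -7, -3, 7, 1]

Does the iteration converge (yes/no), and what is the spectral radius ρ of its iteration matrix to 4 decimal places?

A = D + L + U where D = diag(-19, 9, -14, -12, -12, -13).
T_GS = -(D+L)⁻¹U: row 0 first, T[0,2] = -(1)/(-19) = +0.0526; later rows by forward substitution.
  T[0,:] = [+0.0000, +0.2632, +0.0526, -0.3158, -0.3158, +0.3158]
  T[1,:] = [+0.0000, -0.1754, +0.4094, +0.3216, +0.5439, -0.3216]
  T[2,:] = [+0.0000, +0.1378, -0.1312, -0.2765, -0.5702, +0.2765]
  T[3,:] = [+0.0000, +0.1149, -0.1093, -0.1471, -0.2251, -0.3529]
  T[4,:] = [+0.0000, +0.0066, -0.1477, -0.0650, -0.2130, -0.1016]
  T[5,:] = [+0.0000, +0.0658, -0.2304, -0.1591, -0.3289, +0.1975]
|λ(T)| sorted: 0.7507, 0.2392, 0.2392, 0.1116, 0.0009, 0.0000.
spectral radius ρ = 0.7507; 0.7507 < 1 ⇒ converges.

yes, ρ = 0.7507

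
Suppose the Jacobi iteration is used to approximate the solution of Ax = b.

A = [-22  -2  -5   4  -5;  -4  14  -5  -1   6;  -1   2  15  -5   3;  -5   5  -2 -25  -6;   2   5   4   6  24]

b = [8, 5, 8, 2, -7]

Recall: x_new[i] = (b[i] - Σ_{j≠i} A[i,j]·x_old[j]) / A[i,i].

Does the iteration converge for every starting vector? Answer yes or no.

Diagonal D = diag(-22, 14, 15, -25, 24); L, U strict lower/upper.
T_J = -D⁻¹(L+U): T[3,2] = -(-2)/(-25) = -0.0800; T[3,3] = 0.
  T[0,:] = [+0.0000  -0.0909  -0.2273  +0.1818  -0.2273]
  T[1,:] = [+0.2857  +0.0000  +0.3571  +0.0714  -0.4286]
  T[2,:] = [+0.0667  -0.1333  +0.0000  +0.3333  -0.2000]
  T[3,:] = [-0.2000  +0.2000  -0.0800  +0.0000  -0.2400]
  T[4,:] = [-0.0833  -0.2083  -0.1667  -0.2500  +0.0000]
|eigenvalues of T|: 0.5603, 0.4514, 0.4514, 0.3458, 0.0915.
ρ(T) = max|λ| = 0.5603; 0.5603 < 1 ⇒ converges.

yes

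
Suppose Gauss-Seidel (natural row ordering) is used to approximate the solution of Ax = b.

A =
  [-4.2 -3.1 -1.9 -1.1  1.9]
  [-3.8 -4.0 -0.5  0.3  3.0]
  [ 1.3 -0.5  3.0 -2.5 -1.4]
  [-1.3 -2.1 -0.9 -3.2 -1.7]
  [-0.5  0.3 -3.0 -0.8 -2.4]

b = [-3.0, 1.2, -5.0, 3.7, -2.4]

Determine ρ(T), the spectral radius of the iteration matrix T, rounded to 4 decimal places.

1.1287

Write A = D+L+U with D = diag(-4.2, -4, 3, -3.2, -2.4).
GS T = -(D+L)⁻¹U: row 0 first, T[0,1] = -(-3.1)/(-4.2) = -0.7381; later rows by forward substitution.
  T[0,:] = [+0.0000  -0.7381  -0.4524  -0.2619  +0.4524]
  T[1,:] = [+0.0000  +0.7012  +0.3048  +0.3238  +0.3202]
  T[2,:] = [+0.0000  +0.4367  +0.2468  +1.0008  +0.3240]
  T[3,:] = [+0.0000  -0.2831  -0.0856  -0.3876  -1.0163]
  T[4,:] = [+0.0000  -0.2101  -0.1476  -1.0268  -0.1205]
|eigenvalues of T|: 1.1287, 0.7946, 0.7616, 0.0125, 0.0000.
ρ(T) = max|λ| = 1.1287; 1.1287 > 1 ⇒ diverges.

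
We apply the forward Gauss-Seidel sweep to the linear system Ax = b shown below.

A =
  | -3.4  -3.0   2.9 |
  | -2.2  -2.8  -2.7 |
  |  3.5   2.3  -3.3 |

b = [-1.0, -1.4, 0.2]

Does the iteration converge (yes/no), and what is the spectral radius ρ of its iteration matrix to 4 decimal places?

no, ρ = 1.2066

Let D = diag(-3.4, -2.8, -3.3); L, U the strict triangles.
Gauss-Seidel: T = -(D+L)⁻¹U, row 0 first, T[0,1] = -(-3)/(-3.4) = -0.8824; later rows by forward substitution.
  T[0,:] = [+0.0000  -0.8824  +0.8529]
  T[1,:] = [+0.0000  +0.6933  -1.6345]
  T[2,:] = [+0.0000  -0.4526  -0.2345]
|roots of det(T-λI)|: 1.2066, 0.7479, 0.0000.
ρ(T) = max|λ| = 1.2066; 1.2066 > 1, so it fails to converge.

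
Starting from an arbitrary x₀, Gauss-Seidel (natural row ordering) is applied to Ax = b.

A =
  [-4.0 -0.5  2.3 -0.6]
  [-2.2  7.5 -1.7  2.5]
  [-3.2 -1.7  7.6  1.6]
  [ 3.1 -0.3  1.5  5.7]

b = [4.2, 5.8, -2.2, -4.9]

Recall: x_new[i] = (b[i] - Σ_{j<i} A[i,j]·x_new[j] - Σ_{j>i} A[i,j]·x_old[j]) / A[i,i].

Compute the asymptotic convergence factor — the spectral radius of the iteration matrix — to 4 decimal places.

0.5272

Write A = D+L+U with D = diag(-4, 7.5, 7.6, 5.7).
GS T = -(D+L)⁻¹U: row 0 first, T[0,2] = -(2.3)/(-4) = +0.5750; later rows by forward substitution.
  T[0,:] = [+0.0000 -0.1250 +0.5750 -0.1500]
  T[1,:] = [+0.0000 -0.0367 +0.3953 -0.3773]
  T[2,:] = [+0.0000 -0.0608 +0.3305 -0.3581]
  T[3,:] = [+0.0000 +0.0821 -0.3789 +0.1560]
|λ(T)| sorted: 0.5272, 0.1262, 0.0488, 0.0000.
ρ(T) = max|λ| = 0.5272; 0.5272 < 1: convergent.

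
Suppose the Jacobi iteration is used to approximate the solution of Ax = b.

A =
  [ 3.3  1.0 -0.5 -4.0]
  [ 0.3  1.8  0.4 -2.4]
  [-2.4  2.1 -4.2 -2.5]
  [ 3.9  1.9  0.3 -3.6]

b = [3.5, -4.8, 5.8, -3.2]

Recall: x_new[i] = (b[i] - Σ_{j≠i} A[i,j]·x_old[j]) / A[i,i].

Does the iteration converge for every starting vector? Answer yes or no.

Diagonal D = diag(3.3, 1.8, -4.2, -3.6); L, U strict lower/upper.
T_J = -D⁻¹(L+U): T[3,1] = -(1.9)/(-3.6) = +0.5278; T[3,3] = 0.
  T[0,:] = [+0.0000 -0.3030 +0.1515 +1.2121]
  T[1,:] = [-0.1667 +0.0000 -0.2222 +1.3333]
  T[2,:] = [-0.5714 +0.5000 +0.0000 -0.5952]
  T[3,:] = [+1.0833 +0.5278 +0.0833 +0.0000]
|eigenvalues of T|: 1.5436, 1.2489, 0.4412, 0.4412.
spectral radius ρ = 1.5436; 1.5436 > 1 ⇒ diverges.

no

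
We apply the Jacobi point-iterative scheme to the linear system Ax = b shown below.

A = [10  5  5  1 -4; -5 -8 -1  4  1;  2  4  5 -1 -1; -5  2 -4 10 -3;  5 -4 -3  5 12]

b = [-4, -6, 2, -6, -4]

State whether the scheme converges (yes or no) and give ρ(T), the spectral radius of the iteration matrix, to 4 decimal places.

no, ρ = 1.1566

Write A = D+L+U with D = diag(10, -8, 5, 10, 12).
Jacobi T = -D⁻¹(L+U): T[3,1] = -(2)/(10) = -0.2000; T[3,3] = 0.
  T[0,:] = [+0.0000, -0.5000, -0.5000, -0.1000, +0.4000]
  T[1,:] = [-0.6250, +0.0000, -0.1250, +0.5000, +0.1250]
  T[2,:] = [-0.4000, -0.8000, +0.0000, +0.2000, +0.2000]
  T[3,:] = [+0.5000, -0.2000, +0.4000, +0.0000, +0.3000]
  T[4,:] = [-0.4167, +0.3333, +0.2500, -0.4167, +0.0000]
|eigenvalues of T|: 1.1566, 0.6376, 0.6376, 0.5482, 0.5482.
ρ = 1.1566; 1.1566 > 1, so it fails to converge.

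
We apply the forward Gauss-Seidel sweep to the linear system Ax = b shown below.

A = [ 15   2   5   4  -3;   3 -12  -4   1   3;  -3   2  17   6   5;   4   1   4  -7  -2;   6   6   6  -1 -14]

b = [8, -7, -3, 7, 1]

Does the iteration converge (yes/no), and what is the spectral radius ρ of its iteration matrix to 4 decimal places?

yes, ρ = 0.7616

Let D = diag(15, -12, 17, -7, -14); L, U the strict triangles.
T_GS = -(D+L)⁻¹U: row 0 first, T[0,2] = -(5)/(15) = -0.3333; later rows by forward substitution.
  T[0,:] = [+0.0000 -0.1333 -0.3333 -0.2667 +0.2000]
  T[1,:] = [+0.0000 -0.0333 -0.4167 +0.0167 +0.3000]
  T[2,:] = [+0.0000 -0.0196 -0.0098 -0.4020 -0.2941]
  T[3,:] = [+0.0000 -0.0922 -0.2556 -0.3797 -0.2966]
  T[4,:] = [+0.0000 -0.0732 -0.3074 -0.2523 +0.1094]
|eigenvalues of T|: 0.7616, 0.2549, 0.0995, 0.0995, 0.0000.
ρ(T) = max|λ| = 0.7616; 0.7616 < 1: convergent.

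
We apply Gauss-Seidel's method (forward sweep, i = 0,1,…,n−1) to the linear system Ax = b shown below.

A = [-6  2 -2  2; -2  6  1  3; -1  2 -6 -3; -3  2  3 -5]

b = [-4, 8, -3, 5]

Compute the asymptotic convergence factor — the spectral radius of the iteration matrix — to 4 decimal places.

A = D + L + U where D = diag(-6, 6, -6, -5).
Gauss-Seidel: T = -(D+L)⁻¹U, row 0 first, T[0,2] = -(-2)/(-6) = -0.3333; later rows by forward substitution.
  T[0,:] = [+0.0000  +0.3333  -0.3333  +0.3333]
  T[1,:] = [+0.0000  +0.1111  -0.2778  -0.3889]
  T[2,:] = [+0.0000  -0.0185  -0.0370  -0.6852]
  T[3,:] = [+0.0000  -0.1667  +0.0667  -0.7667]
|λ(T)| sorted: 0.8211, 0.1425, 0.1425, 0.0000.
ρ = 0.8211; 0.8211 < 1, so it converges for any x₀.

0.8211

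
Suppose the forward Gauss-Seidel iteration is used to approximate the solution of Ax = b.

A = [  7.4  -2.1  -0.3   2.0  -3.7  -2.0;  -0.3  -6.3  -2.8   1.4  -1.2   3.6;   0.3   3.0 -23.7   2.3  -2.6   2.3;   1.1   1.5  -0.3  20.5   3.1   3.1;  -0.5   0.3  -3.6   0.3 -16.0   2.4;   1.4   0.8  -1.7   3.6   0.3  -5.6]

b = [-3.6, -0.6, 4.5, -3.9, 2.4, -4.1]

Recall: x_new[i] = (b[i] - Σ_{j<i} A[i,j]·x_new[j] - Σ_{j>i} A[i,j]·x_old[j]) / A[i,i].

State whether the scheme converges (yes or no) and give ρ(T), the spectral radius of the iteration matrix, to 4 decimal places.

yes, ρ = 0.2996

A = D + L + U where D = diag(7.4, -6.3, -23.7, 20.5, -16, -5.6).
GS T = -(D+L)⁻¹U: row 0 first, T[0,3] = -(2)/(7.4) = -0.2703; later rows by forward substitution.
  T[0,:] = [+0.0000  +0.2838  +0.0405  -0.2703  +0.5000  +0.2703]
  T[1,:] = [+0.0000  -0.0135  -0.4464  +0.2351  -0.2143  +0.5586]
  T[2,:] = [+0.0000  +0.0019  -0.0560  +0.1234  -0.1305  +0.1712]
  T[3,:] = [+0.0000  -0.0142  +0.0297  -0.0009  -0.1643  -0.2041]
  T[4,:] = [+0.0000  -0.0098  +0.0035  -0.0149  +0.0066  +0.1097]
  T[5,:] = [+0.0000  +0.0588  -0.0174  -0.0728  +0.0288  -0.0299]
eigenvalue magnitudes: 0.2996, 0.1937, 0.1279, 0.1279, 0.0731, 0.0000.
ρ = 0.2996; 0.2996 < 1: convergent.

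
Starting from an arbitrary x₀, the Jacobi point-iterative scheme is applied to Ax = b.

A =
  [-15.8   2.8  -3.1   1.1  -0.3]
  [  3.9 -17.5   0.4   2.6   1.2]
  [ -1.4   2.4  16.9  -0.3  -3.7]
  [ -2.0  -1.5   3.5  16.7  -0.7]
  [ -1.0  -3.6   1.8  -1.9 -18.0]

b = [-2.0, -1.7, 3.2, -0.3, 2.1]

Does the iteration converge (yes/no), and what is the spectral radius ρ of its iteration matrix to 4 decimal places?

yes, ρ = 0.3456

Split A = D + L + U, D = diag(-15.8, -17.5, 16.9, 16.7, -18).
Jacobi T = -D⁻¹(L+U): T[4,0] = -(-1)/(-18) = -0.0556; T[4,4] = 0.
  T[0,:] = [+0.0000 +0.1772 -0.1962 +0.0696 -0.0190]
  T[1,:] = [+0.2229 +0.0000 +0.0229 +0.1486 +0.0686]
  T[2,:] = [+0.0828 -0.1420 +0.0000 +0.0178 +0.2189]
  T[3,:] = [+0.1198 +0.0898 -0.2096 +0.0000 +0.0419]
  T[4,:] = [-0.0556 -0.2000 +0.1000 -0.1056 +0.0000]
|λ(T)| sorted: 0.3456, 0.1995, 0.1995, 0.1464, 0.0528.
ρ = 0.3456; 0.3456 < 1: convergent.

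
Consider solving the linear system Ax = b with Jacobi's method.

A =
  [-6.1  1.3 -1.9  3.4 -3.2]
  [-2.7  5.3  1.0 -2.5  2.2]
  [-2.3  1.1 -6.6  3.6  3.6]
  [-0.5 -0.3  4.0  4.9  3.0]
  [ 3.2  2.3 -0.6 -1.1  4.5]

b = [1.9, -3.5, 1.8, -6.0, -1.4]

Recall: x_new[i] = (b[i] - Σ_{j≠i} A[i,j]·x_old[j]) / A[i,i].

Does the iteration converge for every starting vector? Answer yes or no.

no

Write A = D+L+U with D = diag(-6.1, 5.3, -6.6, 4.9, 4.5).
T_J = -D⁻¹(L+U): T[1,4] = -(2.2)/(5.3) = -0.4151; T[1,1] = 0.
  T[0,:] = [+0.0000 +0.2131 -0.3115 +0.5574 -0.5246]
  T[1,:] = [+0.5094 +0.0000 -0.1887 +0.4717 -0.4151]
  T[2,:] = [-0.3485 +0.1667 +0.0000 +0.5455 +0.5455]
  T[3,:] = [+0.1020 +0.0612 -0.8163 +0.0000 -0.6122]
  T[4,:] = [-0.7111 -0.5111 +0.1333 +0.2444 +0.0000]
moduli |λ_i(T)| = 1.2000, 0.7963, 0.7963, 0.4533, 0.4533.
ρ(T) = max|λ| = 1.2000; 1.2000 > 1, so it fails to converge.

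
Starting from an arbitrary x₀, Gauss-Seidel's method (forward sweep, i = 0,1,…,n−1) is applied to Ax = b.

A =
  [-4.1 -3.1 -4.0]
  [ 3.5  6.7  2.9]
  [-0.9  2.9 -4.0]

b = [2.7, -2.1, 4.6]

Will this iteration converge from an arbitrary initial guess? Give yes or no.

Diagonal D = diag(-4.1, 6.7, -4); L, U strict lower/upper.
Gauss-Seidel: T = -(D+L)⁻¹U, row 0 first, T[0,2] = -(-4)/(-4.1) = -0.9756; later rows by forward substitution.
  T[0,:] = [+0.0000 -0.7561 -0.9756]
  T[1,:] = [+0.0000 +0.3950 +0.0768]
  T[2,:] = [+0.0000 +0.4565 +0.2752]
|eigenvalues of T|: 0.5317, 0.1385, 0.0000.
ρ = 0.5317; 0.5317 < 1 ⇒ converges.

yes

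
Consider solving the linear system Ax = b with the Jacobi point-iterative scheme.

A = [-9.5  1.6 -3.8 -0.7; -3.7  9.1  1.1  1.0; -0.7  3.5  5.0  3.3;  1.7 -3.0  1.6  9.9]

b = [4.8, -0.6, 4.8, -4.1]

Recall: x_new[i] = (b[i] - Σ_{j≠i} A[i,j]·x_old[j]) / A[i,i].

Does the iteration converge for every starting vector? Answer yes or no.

Diagonal D = diag(-9.5, 9.1, 5, 9.9); L, U strict lower/upper.
Jacobi: T = -D⁻¹(L+U), T[1,3] = -(1)/(9.1) = -0.1099; T[1,1] = 0.
  T[0,:] = [+0.0000, +0.1684, -0.4000, -0.0737]
  T[1,:] = [+0.4066, +0.0000, -0.1209, -0.1099]
  T[2,:] = [+0.1400, -0.7000, +0.0000, -0.6600]
  T[3,:] = [-0.1717, +0.3030, -0.1616, +0.0000]
moduli |λ_i(T)| = 0.6050, 0.3829, 0.3128, 0.3128.
ρ = 0.6050; 0.6050 < 1 ⇒ converges.

yes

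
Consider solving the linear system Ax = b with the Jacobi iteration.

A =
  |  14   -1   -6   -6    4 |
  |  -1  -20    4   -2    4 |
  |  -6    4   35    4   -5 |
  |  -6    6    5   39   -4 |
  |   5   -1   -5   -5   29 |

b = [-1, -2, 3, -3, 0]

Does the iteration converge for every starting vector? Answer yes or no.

yes

A = D + L + U where D = diag(14, -20, 35, 39, 29).
T_J = -D⁻¹(L+U): T[0,4] = -(4)/(14) = -0.2857; T[0,0] = 0.
  T[0,:] = [+0.0000  +0.0714  +0.4286  +0.4286  -0.2857]
  T[1,:] = [-0.0500  +0.0000  +0.2000  -0.1000  +0.2000]
  T[2,:] = [+0.1714  -0.1143  +0.0000  -0.1143  +0.1429]
  T[3,:] = [+0.1538  -0.1538  -0.1282  +0.0000  +0.1026]
  T[4,:] = [-0.1724  +0.0345  +0.1724  +0.1724  +0.0000]
eigenvalue magnitudes: 0.5945, 0.3364, 0.1447, 0.1447, 0.0174.
ρ = 0.5945; 0.5945 < 1: convergent.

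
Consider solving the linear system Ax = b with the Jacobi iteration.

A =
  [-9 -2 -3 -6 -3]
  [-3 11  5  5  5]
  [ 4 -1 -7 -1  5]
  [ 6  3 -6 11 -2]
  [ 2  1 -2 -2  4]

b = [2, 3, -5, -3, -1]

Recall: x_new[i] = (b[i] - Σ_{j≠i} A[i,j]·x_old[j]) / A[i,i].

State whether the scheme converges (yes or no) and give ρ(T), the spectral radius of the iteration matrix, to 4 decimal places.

Split A = D + L + U, D = diag(-9, 11, -7, 11, 4).
T_J = -D⁻¹(L+U): T[3,4] = -(-2)/(11) = +0.1818; T[3,3] = 0.
  T[0,:] = [+0.0000  -0.2222  -0.3333  -0.6667  -0.3333]
  T[1,:] = [+0.2727  +0.0000  -0.4545  -0.4545  -0.4545]
  T[2,:] = [+0.5714  -0.1429  +0.0000  -0.1429  +0.7143]
  T[3,:] = [-0.5455  -0.2727  +0.5455  +0.0000  +0.1818]
  T[4,:] = [-0.5000  -0.2500  +0.5000  +0.5000  +0.0000]
moduli |λ_i(T)| = 1.1614, 0.7566, 0.2987, 0.2429, 0.2429.
spectral radius ρ = 1.1614; 1.1614 > 1, so it fails to converge.

no, ρ = 1.1614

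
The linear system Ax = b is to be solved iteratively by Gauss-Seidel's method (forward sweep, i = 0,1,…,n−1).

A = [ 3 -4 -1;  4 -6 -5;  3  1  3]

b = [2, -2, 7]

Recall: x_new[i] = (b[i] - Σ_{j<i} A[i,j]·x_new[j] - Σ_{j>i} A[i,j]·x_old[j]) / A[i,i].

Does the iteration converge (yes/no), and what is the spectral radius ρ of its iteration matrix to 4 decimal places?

no, ρ = 1.5000

Split A = D + L + U, D = diag(3, -6, 3).
Gauss-Seidel: T = -(D+L)⁻¹U, row 0 first, T[0,2] = -(-1)/(3) = +0.3333; later rows by forward substitution.
  T[0,:] = [+0.0000 +1.3333 +0.3333]
  T[1,:] = [+0.0000 +0.8889 -0.6111]
  T[2,:] = [+0.0000 -1.6296 -0.1296]
eigenvalue magnitudes: 1.5000, 0.7407, 0.0000.
spectral radius ρ = 1.5000; 1.5000 > 1, so it fails to converge.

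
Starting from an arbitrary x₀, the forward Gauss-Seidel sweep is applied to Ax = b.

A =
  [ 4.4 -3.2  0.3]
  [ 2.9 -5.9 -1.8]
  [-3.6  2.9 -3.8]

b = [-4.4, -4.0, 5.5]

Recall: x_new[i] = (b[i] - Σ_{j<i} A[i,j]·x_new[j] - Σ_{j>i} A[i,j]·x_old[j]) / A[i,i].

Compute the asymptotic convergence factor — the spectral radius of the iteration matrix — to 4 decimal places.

0.5476

A = D + L + U where D = diag(4.4, -5.9, -3.8).
T_GS = -(D+L)⁻¹U: row 0 first, T[0,1] = -(-3.2)/(4.4) = +0.7273; later rows by forward substitution.
  T[0,:] = [+0.0000 +0.7273 -0.0682]
  T[1,:] = [+0.0000 +0.3575 -0.3386]
  T[2,:] = [+0.0000 -0.4162 -0.1938]
|eigenvalues of T|: 0.5476, 0.3839, 0.0000.
spectral radius ρ = 0.5476; 0.5476 < 1 ⇒ converges.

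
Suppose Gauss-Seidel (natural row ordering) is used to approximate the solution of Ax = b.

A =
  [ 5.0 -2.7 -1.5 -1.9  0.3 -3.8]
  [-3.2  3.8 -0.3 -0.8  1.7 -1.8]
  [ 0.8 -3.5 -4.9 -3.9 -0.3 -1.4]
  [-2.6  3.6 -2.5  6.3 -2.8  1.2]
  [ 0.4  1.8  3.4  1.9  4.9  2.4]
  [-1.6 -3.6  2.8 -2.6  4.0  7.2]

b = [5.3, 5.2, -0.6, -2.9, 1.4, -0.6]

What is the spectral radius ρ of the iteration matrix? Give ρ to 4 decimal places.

1.3080

A = D + L + U where D = diag(5, 3.8, -4.9, 6.3, 4.9, 7.2).
T_GS = -(D+L)⁻¹U: row 0 first, T[0,1] = -(-2.7)/(5) = +0.5400; later rows by forward substitution.
  T[0,:] = [+0.0000 +0.5400 +0.3000 +0.3800 -0.0600 +0.7600]
  T[1,:] = [+0.0000 +0.4547 +0.3316 +0.5305 -0.4979 +1.1137]
  T[2,:] = [+0.0000 -0.2366 -0.1879 -1.1128 +0.2846 -0.9571]
  T[3,:] = [+0.0000 -0.1309 -0.1402 -0.5879 +0.8171 -0.8930]
  T[4,:] = [+0.0000 +0.0038 +0.0384 +0.7742 -0.3265 +0.0495]
  T[5,:] = [+0.0000 +0.3900 +0.2335 +0.1400 +0.1035 +0.7480]
eigenvalue magnitudes: 1.3080, 1.0196, 0.2981, 0.2981, 0.0139, 0.0000.
ρ(T) = max|λ| = 1.3080; 1.3080 > 1, so it fails to converge.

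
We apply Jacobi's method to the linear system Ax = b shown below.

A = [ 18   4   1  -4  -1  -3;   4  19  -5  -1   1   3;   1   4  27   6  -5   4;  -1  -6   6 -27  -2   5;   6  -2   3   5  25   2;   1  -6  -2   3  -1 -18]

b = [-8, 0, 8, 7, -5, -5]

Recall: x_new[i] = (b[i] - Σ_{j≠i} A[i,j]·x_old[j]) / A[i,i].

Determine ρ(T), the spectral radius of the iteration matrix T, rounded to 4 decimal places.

0.5187

Diagonal D = diag(18, 19, 27, -27, 25, -18); L, U strict lower/upper.
Jacobi T = -D⁻¹(L+U): T[0,3] = -(-4)/(18) = +0.2222; T[0,0] = 0.
  T[0,:] = [+0.0000 -0.2222 -0.0556 +0.2222 +0.0556 +0.1667]
  T[1,:] = [-0.2105 +0.0000 +0.2632 +0.0526 -0.0526 -0.1579]
  T[2,:] = [-0.0370 -0.1481 +0.0000 -0.2222 +0.1852 -0.1481]
  T[3,:] = [-0.0370 -0.2222 +0.2222 +0.0000 -0.0741 +0.1852]
  T[4,:] = [-0.2400 +0.0800 -0.1200 -0.2000 +0.0000 -0.0800]
  T[5,:] = [+0.0556 -0.3333 -0.1111 +0.1667 -0.0556 +0.0000]
moduli |λ_i(T)| = 0.5187, 0.3534, 0.3534, 0.2824, 0.2142, 0.2142.
ρ = 0.5187; 0.5187 < 1 ⇒ converges.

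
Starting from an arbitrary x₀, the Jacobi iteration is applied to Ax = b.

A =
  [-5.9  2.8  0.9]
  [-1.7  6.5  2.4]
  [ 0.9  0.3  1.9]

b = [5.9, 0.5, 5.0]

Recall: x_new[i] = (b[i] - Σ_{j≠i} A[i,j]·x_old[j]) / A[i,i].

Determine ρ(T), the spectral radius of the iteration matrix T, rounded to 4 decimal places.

0.5104

A = D + L + U where D = diag(-5.9, 6.5, 1.9).
T_J = -D⁻¹(L+U): T[2,0] = -(0.9)/(1.9) = -0.4737; T[2,2] = 0.
  T[0,:] = [+0.0000  +0.4746  +0.1525]
  T[1,:] = [+0.2615  +0.0000  -0.3692]
  T[2,:] = [-0.4737  -0.1579  +0.0000]
|λ(T)| sorted: 0.5104, 0.3877, 0.3877.
ρ = 0.5104; 0.5104 < 1, so it converges for any x₀.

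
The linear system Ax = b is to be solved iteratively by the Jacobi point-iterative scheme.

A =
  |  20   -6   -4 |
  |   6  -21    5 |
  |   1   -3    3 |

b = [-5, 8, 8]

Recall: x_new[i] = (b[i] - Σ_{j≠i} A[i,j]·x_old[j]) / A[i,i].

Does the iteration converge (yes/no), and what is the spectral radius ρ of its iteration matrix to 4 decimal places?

A = D + L + U where D = diag(20, -21, 3).
Jacobi: T = -D⁻¹(L+U), T[2,1] = -(-3)/(3) = +1.0000; T[2,2] = 0.
  T[0,:] = [+0.0000  +0.3000  +0.2000]
  T[1,:] = [+0.2857  +0.0000  +0.2381]
  T[2,:] = [-0.3333  +1.0000  +0.0000]
eigenvalue magnitudes: 0.5625, 0.4221, 0.1404.
ρ(T) = max|λ| = 0.5625; 0.5625 < 1, so it converges for any x₀.

yes, ρ = 0.5625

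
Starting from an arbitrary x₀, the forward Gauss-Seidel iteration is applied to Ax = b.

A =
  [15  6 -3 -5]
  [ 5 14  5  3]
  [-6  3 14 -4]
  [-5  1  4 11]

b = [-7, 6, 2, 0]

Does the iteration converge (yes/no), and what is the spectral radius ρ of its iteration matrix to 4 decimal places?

Write A = D+L+U with D = diag(15, 14, 14, 11).
GS T = -(D+L)⁻¹U: row 0 first, T[0,1] = -(6)/(15) = -0.4000; later rows by forward substitution.
  T[0,:] = [+0.0000  -0.4000  +0.2000  +0.3333]
  T[1,:] = [+0.0000  +0.1429  -0.4286  -0.3333]
  T[2,:] = [+0.0000  -0.2020  +0.1776  +0.5000]
  T[3,:] = [+0.0000  -0.1213  +0.0653  +0.0000]
|eigenvalues of T|: 0.5973, 0.1762, 0.1762, 0.0000.
spectral radius ρ = 0.5973; 0.5973 < 1 ⇒ converges.

yes, ρ = 0.5973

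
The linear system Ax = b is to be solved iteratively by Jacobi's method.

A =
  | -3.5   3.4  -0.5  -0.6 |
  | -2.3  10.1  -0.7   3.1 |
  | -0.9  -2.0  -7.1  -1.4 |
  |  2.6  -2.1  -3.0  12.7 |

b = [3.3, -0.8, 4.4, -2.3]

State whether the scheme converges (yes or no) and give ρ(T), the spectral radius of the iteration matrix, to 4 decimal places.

Write A = D+L+U with D = diag(-3.5, 10.1, -7.1, 12.7).
T_J = -D⁻¹(L+U): T[0,3] = -(-0.6)/(-3.5) = -0.1714; T[0,0] = 0.
  T[0,:] = [+0.0000, +0.9714, -0.1429, -0.1714]
  T[1,:] = [+0.2277, +0.0000, +0.0693, -0.3069]
  T[2,:] = [-0.1268, -0.2817, +0.0000, -0.1972]
  T[3,:] = [-0.2047, +0.1654, +0.2362, +0.0000]
moduli |λ_i(T)| = 0.6013, 0.4025, 0.3520, 0.3520.
spectral radius ρ = 0.6013; 0.6013 < 1, so it converges for any x₀.

yes, ρ = 0.6013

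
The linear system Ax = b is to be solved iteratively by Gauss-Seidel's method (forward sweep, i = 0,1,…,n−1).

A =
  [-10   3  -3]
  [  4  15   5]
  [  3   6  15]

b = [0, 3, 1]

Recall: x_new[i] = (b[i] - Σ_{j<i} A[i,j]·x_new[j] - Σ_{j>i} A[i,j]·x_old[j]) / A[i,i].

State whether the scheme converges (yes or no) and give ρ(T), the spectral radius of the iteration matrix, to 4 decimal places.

yes, ρ = 0.1878

Split A = D + L + U, D = diag(-10, 15, 15).
GS T = -(D+L)⁻¹U: row 0 first, T[0,1] = -(3)/(-10) = +0.3000; later rows by forward substitution.
  T[0,:] = [+0.0000, +0.3000, -0.3000]
  T[1,:] = [+0.0000, -0.0800, -0.2533]
  T[2,:] = [+0.0000, -0.0280, +0.1613]
|roots of det(T-λI)|: 0.1878, 0.1065, 0.0000.
ρ(T) = max|λ| = 0.1878; 0.1878 < 1: convergent.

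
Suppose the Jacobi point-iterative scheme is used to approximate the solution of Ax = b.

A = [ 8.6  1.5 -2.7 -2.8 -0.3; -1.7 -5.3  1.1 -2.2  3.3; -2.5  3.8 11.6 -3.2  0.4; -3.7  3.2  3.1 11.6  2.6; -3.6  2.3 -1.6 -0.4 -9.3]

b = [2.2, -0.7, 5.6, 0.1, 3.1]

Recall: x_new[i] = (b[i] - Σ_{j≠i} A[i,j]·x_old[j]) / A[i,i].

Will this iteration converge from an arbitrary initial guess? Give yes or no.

Let D = diag(8.6, -5.3, 11.6, 11.6, -9.3); L, U the strict triangles.
T_J = -D⁻¹(L+U): T[1,3] = -(-2.2)/(-5.3) = -0.4151; T[1,1] = 0.
  T[0,:] = [+0.0000  -0.1744  +0.3140  +0.3256  +0.0349]
  T[1,:] = [-0.3208  +0.0000  +0.2075  -0.4151  +0.6226]
  T[2,:] = [+0.2155  -0.3276  +0.0000  +0.2759  -0.0345]
  T[3,:] = [+0.3190  -0.2759  -0.2672  +0.0000  -0.2241]
  T[4,:] = [-0.3871  +0.2473  -0.1720  -0.0430  +0.0000]
moduli |λ_i(T)| = 0.8223, 0.4810, 0.3680, 0.3680, 0.0765.
spectral radius ρ = 0.8223; 0.8223 < 1: convergent.

yes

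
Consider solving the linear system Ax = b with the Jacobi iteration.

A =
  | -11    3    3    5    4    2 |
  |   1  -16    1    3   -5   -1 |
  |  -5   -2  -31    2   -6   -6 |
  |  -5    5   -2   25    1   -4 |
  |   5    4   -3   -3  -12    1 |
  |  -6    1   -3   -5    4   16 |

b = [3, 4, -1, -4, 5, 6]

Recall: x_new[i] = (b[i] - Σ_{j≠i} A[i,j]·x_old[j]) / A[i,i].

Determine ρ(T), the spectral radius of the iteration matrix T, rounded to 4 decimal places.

Let D = diag(-11, -16, -31, 25, -12, 16); L, U the strict triangles.
Jacobi: T = -D⁻¹(L+U), T[0,3] = -(5)/(-11) = +0.4545; T[0,0] = 0.
  T[0,:] = [+0.0000 +0.2727 +0.2727 +0.4545 +0.3636 +0.1818]
  T[1,:] = [+0.0625 +0.0000 +0.0625 +0.1875 -0.3125 -0.0625]
  T[2,:] = [-0.1613 -0.0645 +0.0000 +0.0645 -0.1935 -0.1935]
  T[3,:] = [+0.2000 -0.2000 +0.0800 +0.0000 -0.0400 +0.1600]
  T[4,:] = [+0.4167 +0.3333 -0.2500 -0.2500 +0.0000 +0.0833]
  T[5,:] = [+0.3750 -0.0625 +0.1875 +0.3125 -0.2500 +0.0000]
|eigenvalues of T|: 0.6045, 0.3725, 0.3567, 0.3567, 0.1154, 0.0175.
spectral radius ρ = 0.6045; 0.6045 < 1 ⇒ converges.

0.6045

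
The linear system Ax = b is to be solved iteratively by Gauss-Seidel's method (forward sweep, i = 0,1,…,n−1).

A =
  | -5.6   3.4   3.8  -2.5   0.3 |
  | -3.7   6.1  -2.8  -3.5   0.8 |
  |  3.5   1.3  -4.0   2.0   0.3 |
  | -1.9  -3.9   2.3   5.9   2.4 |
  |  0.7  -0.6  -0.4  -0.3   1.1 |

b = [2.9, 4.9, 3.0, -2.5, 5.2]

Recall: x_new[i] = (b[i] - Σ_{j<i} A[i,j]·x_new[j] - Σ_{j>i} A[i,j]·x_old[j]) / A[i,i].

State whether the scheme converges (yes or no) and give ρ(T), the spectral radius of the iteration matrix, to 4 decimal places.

no, ρ = 1.4940

A = D + L + U where D = diag(-5.6, 6.1, -4, 5.9, 1.1).
GS T = -(D+L)⁻¹U: row 0 first, T[0,1] = -(3.4)/(-5.6) = +0.6071; later rows by forward substitution.
  T[0,:] = [+0.0000, +0.6071, +0.6786, -0.4464, +0.0536]
  T[1,:] = [+0.0000, +0.3683, +0.8706, +0.3030, -0.0987]
  T[2,:] = [+0.0000, +0.6509, +0.8767, +0.2078, +0.0898]
  T[3,:] = [+0.0000, +0.1852, +0.4522, -0.0245, -0.4898]
  T[4,:] = [+0.0000, +0.1017, +0.4852, +0.5183, -0.1888]
|λ(T)| sorted: 1.4940, 0.4659, 0.4659, 0.1112, 0.0000.
ρ = 1.4940; 1.4940 > 1: divergent.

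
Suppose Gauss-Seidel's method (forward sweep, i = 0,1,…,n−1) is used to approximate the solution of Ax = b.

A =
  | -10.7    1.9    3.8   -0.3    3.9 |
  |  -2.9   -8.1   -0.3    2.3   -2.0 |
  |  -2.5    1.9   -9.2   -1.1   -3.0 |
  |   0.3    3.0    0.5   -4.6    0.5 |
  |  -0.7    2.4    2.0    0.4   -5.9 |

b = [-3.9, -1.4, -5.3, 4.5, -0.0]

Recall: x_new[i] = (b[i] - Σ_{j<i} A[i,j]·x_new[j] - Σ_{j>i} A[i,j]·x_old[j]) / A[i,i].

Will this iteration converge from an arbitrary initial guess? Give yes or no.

yes

Diagonal D = diag(-10.7, -8.1, -9.2, -4.6, -5.9); L, U strict lower/upper.
GS T = -(D+L)⁻¹U: row 0 first, T[0,1] = -(1.9)/(-10.7) = +0.1776; later rows by forward substitution.
  T[0,:] = [+0.0000, +0.1776, +0.3551, -0.0280, +0.3645]
  T[1,:] = [+0.0000, -0.0636, -0.1642, +0.2940, -0.3774]
  T[2,:] = [+0.0000, -0.0614, -0.1304, -0.0512, -0.5031]
  T[3,:] = [+0.0000, -0.0366, -0.0981, +0.1843, -0.1684]
  T[4,:] = [+0.0000, -0.0702, -0.1598, +0.1180, -0.3787]
|λ(T)| sorted: 0.5912, 0.1751, 0.0310, 0.0032, 0.0000.
ρ = 0.5912; 0.5912 < 1 ⇒ converges.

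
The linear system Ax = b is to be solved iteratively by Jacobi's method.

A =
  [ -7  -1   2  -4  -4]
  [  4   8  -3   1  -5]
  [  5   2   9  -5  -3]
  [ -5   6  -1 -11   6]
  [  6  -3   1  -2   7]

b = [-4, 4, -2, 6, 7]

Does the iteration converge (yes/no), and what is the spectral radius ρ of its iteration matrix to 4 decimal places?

no, ρ = 1.2881

Let D = diag(-7, 8, 9, -11, 7); L, U the strict triangles.
T_J = -D⁻¹(L+U): T[4,1] = -(-3)/(7) = +0.4286; T[4,4] = 0.
  T[0,:] = [+0.0000  -0.1429  +0.2857  -0.5714  -0.5714]
  T[1,:] = [-0.5000  +0.0000  +0.3750  -0.1250  +0.6250]
  T[2,:] = [-0.5556  -0.2222  +0.0000  +0.5556  +0.3333]
  T[3,:] = [-0.4545  +0.5455  -0.0909  +0.0000  +0.5455]
  T[4,:] = [-0.8571  +0.4286  -0.1429  +0.2857  +0.0000]
|eigenvalues of T|: 1.2881, 0.7459, 0.6222, 0.6222, 0.0658.
ρ(T) = max|λ| = 1.2881; 1.2881 > 1: divergent.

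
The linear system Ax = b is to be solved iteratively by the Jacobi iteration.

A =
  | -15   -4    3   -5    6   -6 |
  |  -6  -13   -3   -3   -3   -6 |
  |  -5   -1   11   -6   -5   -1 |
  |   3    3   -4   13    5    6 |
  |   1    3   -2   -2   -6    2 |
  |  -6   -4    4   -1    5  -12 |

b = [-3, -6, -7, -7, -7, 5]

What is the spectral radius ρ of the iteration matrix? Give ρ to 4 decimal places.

1.1955

A = D + L + U where D = diag(-15, -13, 11, 13, -6, -12).
Jacobi: T = -D⁻¹(L+U), T[5,2] = -(4)/(-12) = +0.3333; T[5,5] = 0.
  T[0,:] = [+0.0000  -0.2667  +0.2000  -0.3333  +0.4000  -0.4000]
  T[1,:] = [-0.4615  +0.0000  -0.2308  -0.2308  -0.2308  -0.4615]
  T[2,:] = [+0.4545  +0.0909  +0.0000  +0.5455  +0.4545  +0.0909]
  T[3,:] = [-0.2308  -0.2308  +0.3077  +0.0000  -0.3846  -0.4615]
  T[4,:] = [+0.1667  +0.5000  -0.3333  -0.3333  +0.0000  +0.3333]
  T[5,:] = [-0.5000  -0.3333  +0.3333  -0.0833  +0.4167  +0.0000]
|λ(T)| sorted: 1.1955, 0.5807, 0.5807, 0.4065, 0.4056, 0.4056.
ρ = 1.1955; 1.1955 > 1: divergent.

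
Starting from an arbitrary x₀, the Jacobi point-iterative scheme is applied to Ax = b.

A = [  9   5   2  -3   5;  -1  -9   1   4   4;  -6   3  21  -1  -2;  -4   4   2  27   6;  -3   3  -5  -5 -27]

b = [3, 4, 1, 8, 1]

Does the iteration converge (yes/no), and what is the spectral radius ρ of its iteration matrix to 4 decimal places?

yes, ρ = 0.5179

Diagonal D = diag(9, -9, 21, 27, -27); L, U strict lower/upper.
Jacobi T = -D⁻¹(L+U): T[4,0] = -(-3)/(-27) = -0.1111; T[4,4] = 0.
  T[0,:] = [+0.0000 -0.5556 -0.2222 +0.3333 -0.5556]
  T[1,:] = [-0.1111 +0.0000 +0.1111 +0.4444 +0.4444]
  T[2,:] = [+0.2857 -0.1429 +0.0000 +0.0476 +0.0952]
  T[3,:] = [+0.1481 -0.1481 -0.0741 +0.0000 -0.2222]
  T[4,:] = [-0.1111 +0.1111 -0.1852 -0.1852 +0.0000]
eigenvalue magnitudes: 0.5179, 0.3848, 0.3618, 0.3618, 0.0571.
spectral radius ρ = 0.5179; 0.5179 < 1: convergent.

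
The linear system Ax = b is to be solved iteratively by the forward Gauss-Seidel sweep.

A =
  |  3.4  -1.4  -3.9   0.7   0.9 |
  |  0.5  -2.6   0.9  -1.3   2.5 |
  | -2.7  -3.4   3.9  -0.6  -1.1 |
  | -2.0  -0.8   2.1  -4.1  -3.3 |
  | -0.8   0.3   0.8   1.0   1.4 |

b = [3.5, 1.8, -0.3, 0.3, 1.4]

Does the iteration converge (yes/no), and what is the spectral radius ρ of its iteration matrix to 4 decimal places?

no, ρ = 1.3358

Write A = D+L+U with D = diag(3.4, -2.6, 3.9, -4.1, 1.4).
GS T = -(D+L)⁻¹U: row 0 first, T[0,3] = -(0.7)/(3.4) = -0.2059; later rows by forward substitution.
  T[0,:] = [+0.0000 +0.4118 +1.1471 -0.2059 -0.2647]
  T[1,:] = [+0.0000 +0.0792 +0.5667 -0.5396 +0.9106]
  T[2,:] = [+0.0000 +0.3541 +1.2882 -0.4591 +0.8927]
  T[3,:] = [+0.0000 -0.0349 -0.0103 -0.0294 -0.3962]
  T[4,:] = [+0.0000 +0.0409 -0.1947 +0.2813 -0.5735]
moduli |λ_i(T)| = 1.3358, 0.3478, 0.3478, 0.0624, 0.0000.
ρ(T) = max|λ| = 1.3358; 1.3358 > 1, so it fails to converge.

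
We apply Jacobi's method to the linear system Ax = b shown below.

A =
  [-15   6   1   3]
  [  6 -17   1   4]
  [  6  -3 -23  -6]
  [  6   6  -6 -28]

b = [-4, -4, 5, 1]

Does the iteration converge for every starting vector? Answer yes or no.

yes

A = D + L + U where D = diag(-15, -17, -23, -28).
T_J = -D⁻¹(L+U): T[2,3] = -(-6)/(-23) = -0.2609; T[2,2] = 0.
  T[0,:] = [+0.0000 +0.4000 +0.0667 +0.2000]
  T[1,:] = [+0.3529 +0.0000 +0.0588 +0.2353]
  T[2,:] = [+0.2609 -0.1304 +0.0000 -0.2609]
  T[3,:] = [+0.2143 +0.2143 -0.2143 +0.0000]
|λ(T)| sorted: 0.5495, 0.3721, 0.3721, 0.1858.
ρ(T) = max|λ| = 0.5495; 0.5495 < 1: convergent.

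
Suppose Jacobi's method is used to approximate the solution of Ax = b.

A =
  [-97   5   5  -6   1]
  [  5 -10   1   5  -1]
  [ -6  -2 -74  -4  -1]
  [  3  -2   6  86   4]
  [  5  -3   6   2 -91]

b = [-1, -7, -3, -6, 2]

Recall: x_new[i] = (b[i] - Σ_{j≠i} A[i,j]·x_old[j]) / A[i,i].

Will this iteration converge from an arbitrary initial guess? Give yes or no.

A = D + L + U where D = diag(-97, -10, -74, 86, -91).
T_J = -D⁻¹(L+U): T[2,0] = -(-6)/(-74) = -0.0811; T[2,2] = 0.
  T[0,:] = [+0.0000 +0.0515 +0.0515 -0.0619 +0.0103]
  T[1,:] = [+0.5000 +0.0000 +0.1000 +0.5000 -0.1000]
  T[2,:] = [-0.0811 -0.0270 +0.0000 -0.0541 -0.0135]
  T[3,:] = [-0.0349 +0.0233 -0.0698 +0.0000 -0.0465]
  T[4,:] = [+0.0549 -0.0330 +0.0659 +0.0220 +0.0000]
|λ(T)| sorted: 0.2144, 0.1809, 0.0566, 0.0566, 0.0276.
ρ = 0.2144; 0.2144 < 1, so it converges for any x₀.

yes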